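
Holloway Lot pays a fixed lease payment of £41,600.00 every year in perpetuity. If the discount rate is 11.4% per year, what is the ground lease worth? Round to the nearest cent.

£364912.28

Level perpetuity: PV = C / r = £41,600.00 / 0.114 = £364,912.28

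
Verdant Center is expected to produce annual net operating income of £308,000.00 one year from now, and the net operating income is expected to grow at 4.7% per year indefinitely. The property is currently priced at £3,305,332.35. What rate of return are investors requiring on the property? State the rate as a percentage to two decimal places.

P = D₁/(r − g) ⇒ r = D₁/P + g = £308,000.0000/£3,305,332.35 + 0.047 = 0.093183 + 0.047 = 0.140183

14.02%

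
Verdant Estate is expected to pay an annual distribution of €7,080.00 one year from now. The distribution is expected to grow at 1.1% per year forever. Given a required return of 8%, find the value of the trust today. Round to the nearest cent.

Growing perpetuity: P = D₁ / (r − g) = €7,080.0000 / (0.08 − 0.011) = €102,608.70

€102608.70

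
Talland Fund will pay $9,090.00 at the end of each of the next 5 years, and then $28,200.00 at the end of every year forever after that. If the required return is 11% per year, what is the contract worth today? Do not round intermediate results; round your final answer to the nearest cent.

$185735.04

PV of 5-year annuity: $9,090.00 × [1 − (1+0.11)^−5] / 0.11 = 33595.70389
Perpetuity value at year 5: $28,200.00 / 0.11 = 256363.63636
PV of perpetuity: 256363.63636 / (1+0.11)^5 = 152139.34047
Total PV = 33595.70389 + 152139.34047 = 185735.04436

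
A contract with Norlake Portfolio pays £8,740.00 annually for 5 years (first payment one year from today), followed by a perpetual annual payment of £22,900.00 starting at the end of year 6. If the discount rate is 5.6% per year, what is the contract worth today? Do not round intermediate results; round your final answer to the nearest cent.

£348626.80

PV of 5-year annuity: £8,740.00 × [1 − (1+0.056)^−5] / 0.056 = 37220.16190
Perpetuity value at year 5: £22,900.00 / 0.056 = 408928.57143
PV of perpetuity: 408928.57143 / (1+0.056)^5 = 311406.63693
Total PV = 37220.16190 + 311406.63693 = 348626.79883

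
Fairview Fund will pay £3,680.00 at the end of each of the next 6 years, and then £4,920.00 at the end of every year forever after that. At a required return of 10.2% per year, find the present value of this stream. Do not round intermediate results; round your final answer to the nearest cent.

£42866.28

PV of 6-year annuity: £3,680.00 × [1 − (1+0.102)^−6] / 0.102 = 15933.85774
Perpetuity value at year 6: £4,920.00 / 0.102 = 48235.29412
PV of perpetuity: 48235.29412 / (1+0.102)^6 = 26932.41910
Total PV = 15933.85774 + 26932.41910 = 42866.27684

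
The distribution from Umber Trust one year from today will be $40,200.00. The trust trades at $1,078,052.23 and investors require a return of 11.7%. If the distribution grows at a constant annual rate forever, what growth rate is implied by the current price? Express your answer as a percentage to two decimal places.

P = D₁/(r−g) ⇒ g = r − D₁/P = 0.117 − $40,200.00/$1,078,052.23 = 0.079711

7.97%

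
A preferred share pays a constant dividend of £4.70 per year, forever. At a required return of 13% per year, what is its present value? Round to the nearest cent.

Level perpetuity: PV = C / r = £4.70 / 0.13 = £36.15

£36.15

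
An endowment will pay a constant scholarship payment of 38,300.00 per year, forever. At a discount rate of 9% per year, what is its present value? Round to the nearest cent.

425555.56

Level perpetuity: PV = C / r = 38,300.00 / 0.09 = 425,555.56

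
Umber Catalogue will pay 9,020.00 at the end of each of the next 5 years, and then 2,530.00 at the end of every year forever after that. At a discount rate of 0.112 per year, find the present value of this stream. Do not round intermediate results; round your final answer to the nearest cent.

46455.47

PV of 5-year annuity: 9,020.00 × [1 − (1+0.112)^−5] / 0.112 = 33169.94681
Perpetuity value at year 5: 2,530.00 / 0.112 = 22589.28571
PV of perpetuity: 22589.28571 / (1+0.112)^5 = 13285.52015
Total PV = 33169.94681 + 13285.52015 = 46455.46696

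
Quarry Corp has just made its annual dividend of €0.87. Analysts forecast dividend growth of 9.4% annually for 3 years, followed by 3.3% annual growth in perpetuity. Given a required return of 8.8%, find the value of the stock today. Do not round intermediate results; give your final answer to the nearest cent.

€19.25

D_1 = 0.95178
D_2 = 1.04125
D_3 = 1.13912
Terminal value at year 3: TV = D_3×(1+g_2)/(r−g_2) = 1.17672/0.055 = 21.39483
P_0 = D_1/(1+r)^1 + D_2/(1+r)^2 + D_3/(1+r)^3 + TV/(1+r)^3
    = 0.87480 + 0.87962 + 0.88447 + 16.61201 = 19.25090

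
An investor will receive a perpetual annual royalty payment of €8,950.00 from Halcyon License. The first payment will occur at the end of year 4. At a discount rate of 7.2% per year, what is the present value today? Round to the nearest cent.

€100903.49

Value at end of year 3: C / r = €8,950.00 / 0.072 = €124,305.5556
Discount to today: PV = €124,305.5556 / (1 + 0.072)^3 = €124,305.5556 / 1.231925 = €100,903.49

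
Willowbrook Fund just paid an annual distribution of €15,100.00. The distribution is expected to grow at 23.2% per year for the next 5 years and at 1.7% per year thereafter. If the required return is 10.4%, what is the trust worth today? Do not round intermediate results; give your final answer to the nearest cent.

€411673.06

D_1 = 18603.20000
D_2 = 22919.14240
D_3 = 28236.38344
D_4 = 34787.22439
D_5 = 42857.86045
Terminal value at year 5: TV = D_5×(1+g_2)/(r−g_2) = 43586.44408/0.087 = 500993.61013
P_0 = D_1/(1+r)^1 + D_2/(1+r)^2 + D_3/(1+r)^3 + D_4/(1+r)^4 + D_5/(1+r)^5 + TV/(1+r)^5
    = 16850.72464 + 18804.43184 + 20984.65582 + 23417.65940 + 26132.75034 + 305482.84021 = 411673.06225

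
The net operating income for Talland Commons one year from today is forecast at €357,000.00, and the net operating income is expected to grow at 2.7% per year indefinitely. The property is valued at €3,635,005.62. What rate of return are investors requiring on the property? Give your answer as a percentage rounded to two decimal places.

12.52%

P = D₁/(r − g) ⇒ r = D₁/P + g = €357,000.0000/€3,635,005.62 + 0.027 = 0.098212 + 0.027 = 0.125212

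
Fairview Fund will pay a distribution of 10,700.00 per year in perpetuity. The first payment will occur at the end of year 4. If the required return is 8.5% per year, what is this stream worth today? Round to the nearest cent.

98554.31

Value at end of year 3: C / r = 10,700.00 / 0.085 = 125,882.3529
Discount to today: PV = 125,882.3529 / (1 + 0.085)^3 = 125,882.3529 / 1.277289 = 98,554.31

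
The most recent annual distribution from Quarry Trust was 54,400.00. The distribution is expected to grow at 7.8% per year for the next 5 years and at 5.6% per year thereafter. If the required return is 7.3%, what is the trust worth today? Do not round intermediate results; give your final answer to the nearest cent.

3734495.84

D_1 = 58643.20000
D_2 = 63217.36960
D_3 = 68148.32443
D_4 = 73463.89373
D_5 = 79194.07745
Terminal value at year 5: TV = D_5×(1+g_2)/(r−g_2) = 83628.94578/0.017 = 4919349.75191
P_0 = D_1/(1+r)^1 + D_2/(1+r)^2 + D_3/(1+r)^3 + D_4/(1+r)^4 + D_5/(1+r)^5 + TV/(1+r)^5
    = 54653.49487 + 54908.17099 + 55164.03386 + 55421.08900 + 55679.34198 + 3458669.71353 = 3734495.84423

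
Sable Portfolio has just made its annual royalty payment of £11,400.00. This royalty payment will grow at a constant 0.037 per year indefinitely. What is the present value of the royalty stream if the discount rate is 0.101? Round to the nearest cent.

D₁ = D₀ × (1 + g) = £11,400.00 × 1.037 = £11,821.8000
Growing perpetuity: P = D₁ / (r − g) = £11,821.8000 / (0.101 − 0.037) = £184,715.63

£184715.63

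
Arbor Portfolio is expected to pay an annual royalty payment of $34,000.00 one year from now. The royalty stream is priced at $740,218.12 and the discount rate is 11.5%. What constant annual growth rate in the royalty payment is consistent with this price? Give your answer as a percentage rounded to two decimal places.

P = D₁/(r−g) ⇒ g = r − D₁/P = 0.115 − $34,000.00/$740,218.12 = 0.069068

6.91%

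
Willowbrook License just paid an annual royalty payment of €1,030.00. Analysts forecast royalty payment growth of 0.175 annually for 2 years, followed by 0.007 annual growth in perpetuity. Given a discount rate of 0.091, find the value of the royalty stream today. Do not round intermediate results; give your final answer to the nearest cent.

D_1 = 1210.25000
D_2 = 1422.04375
Terminal value at year 2: TV = D_2×(1+g_2)/(r−g_2) = 1431.99806/0.084 = 17047.59591
P_0 = D_1/(1+r)^1 + D_2/(1+r)^2 + TV/(1+r)^2
    = 1109.30339 + 1194.71264 + 14322.32885 = 16626.34488

€16626.34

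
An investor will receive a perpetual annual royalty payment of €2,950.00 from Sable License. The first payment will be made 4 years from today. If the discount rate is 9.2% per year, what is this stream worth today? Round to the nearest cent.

Value at end of year 3: C / r = €2,950.00 / 0.092 = €32,065.2174
Discount to today: PV = €32,065.2174 / (1 + 0.092)^3 = €32,065.2174 / 1.302171 = €24,624.43

€24624.43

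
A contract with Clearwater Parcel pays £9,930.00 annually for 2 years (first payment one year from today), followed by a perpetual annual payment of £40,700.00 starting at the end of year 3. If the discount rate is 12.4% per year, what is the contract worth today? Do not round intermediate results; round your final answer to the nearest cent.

PV of 2-year annuity: £9,930.00 × [1 − (1+0.124)^−2] / 0.124 = 16694.41243
Perpetuity value at year 2: £40,700.00 / 0.124 = 328225.80645
PV of perpetuity: 328225.80645 / (1+0.124)^2 = 259800.57121
Total PV = 16694.41243 + 259800.57121 = 276494.98364

£276494.98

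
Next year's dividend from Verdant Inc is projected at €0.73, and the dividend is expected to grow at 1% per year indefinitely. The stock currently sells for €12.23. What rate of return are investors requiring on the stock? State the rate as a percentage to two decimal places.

6.97%

P = D₁/(r − g) ⇒ r = D₁/P + g = €0.7300/€12.23 + 0.01 = 0.059689 + 0.01 = 0.069689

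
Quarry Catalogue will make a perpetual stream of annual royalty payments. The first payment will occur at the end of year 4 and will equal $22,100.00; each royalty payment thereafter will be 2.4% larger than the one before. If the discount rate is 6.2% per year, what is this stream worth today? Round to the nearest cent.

Value at end of year 3: C₁ / (r − g) = $22,100.00 / (0.062 − 0.024) = $581,578.9474
Discount to today: PV = $581,578.9474 / (1 + 0.062)^3 = $581,578.9474 / 1.197770 = $485,551.31

$485551.31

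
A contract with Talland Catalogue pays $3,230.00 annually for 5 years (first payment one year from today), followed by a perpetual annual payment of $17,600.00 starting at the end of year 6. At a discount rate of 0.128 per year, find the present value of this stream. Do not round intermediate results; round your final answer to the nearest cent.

PV of 5-year annuity: $3,230.00 × [1 − (1+0.128)^−5] / 0.128 = 11416.31563
Perpetuity value at year 5: $17,600.00 / 0.128 = 137500.00000
PV of perpetuity: 137500.00000 / (1+0.128)^5 = 75293.45046
Total PV = 11416.31563 + 75293.45046 = 86709.76609

$86709.77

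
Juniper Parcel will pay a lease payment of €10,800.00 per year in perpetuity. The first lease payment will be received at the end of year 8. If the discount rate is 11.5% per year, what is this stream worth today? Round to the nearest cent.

€43833.07

Value at end of year 7: C / r = €10,800.00 / 0.115 = €93,913.0435
Discount to today: PV = €93,913.0435 / (1 + 0.115)^7 = €93,913.0435 / 2.142516 = €43,833.07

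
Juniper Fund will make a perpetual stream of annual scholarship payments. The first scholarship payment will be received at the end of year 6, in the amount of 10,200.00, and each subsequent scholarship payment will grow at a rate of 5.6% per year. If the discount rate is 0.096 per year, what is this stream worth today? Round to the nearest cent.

161245.43

Value at end of year 5: C₁ / (r − g) = 10,200.00 / (0.096 − 0.056) = 255,000.0000
Discount to today: PV = 255,000.0000 / (1 + 0.096)^5 = 255,000.0000 / 1.581440 = 161,245.43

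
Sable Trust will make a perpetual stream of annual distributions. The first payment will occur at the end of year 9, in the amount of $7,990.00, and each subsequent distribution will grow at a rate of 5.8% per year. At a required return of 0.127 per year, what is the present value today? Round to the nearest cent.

$44494.50

Value at end of year 8: C₁ / (r − g) = $7,990.00 / (0.127 − 0.058) = $115,797.1014
Discount to today: PV = $115,797.1014 / (1 + 0.127)^8 = $115,797.1014 / 2.602504 = $44,494.50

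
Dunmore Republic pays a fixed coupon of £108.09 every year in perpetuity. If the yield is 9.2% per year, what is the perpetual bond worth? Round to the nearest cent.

£1174.89

Level perpetuity: PV = C / r = £108.09 / 0.092 = £1,174.89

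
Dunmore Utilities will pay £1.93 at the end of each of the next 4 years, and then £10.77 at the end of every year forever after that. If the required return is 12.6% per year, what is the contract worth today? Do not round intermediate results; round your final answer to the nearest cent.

PV of 4-year annuity: £1.93 × [1 − (1+0.126)^−4] / 0.126 = 5.78877
Perpetuity value at year 4: £10.77 / 0.126 = 85.47619
PV of perpetuity: 85.47619 / (1+0.126)^4 = 53.17305
Total PV = 5.78877 + 53.17305 = 58.96182

£58.96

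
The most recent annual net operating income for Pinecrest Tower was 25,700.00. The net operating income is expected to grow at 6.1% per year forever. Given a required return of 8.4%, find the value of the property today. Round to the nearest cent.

1185552.17

D₁ = D₀ × (1 + g) = 25,700.00 × 1.061 = 27,267.7000
Growing perpetuity: P = D₁ / (r − g) = 27,267.7000 / (0.084 − 0.061) = 1,185,552.17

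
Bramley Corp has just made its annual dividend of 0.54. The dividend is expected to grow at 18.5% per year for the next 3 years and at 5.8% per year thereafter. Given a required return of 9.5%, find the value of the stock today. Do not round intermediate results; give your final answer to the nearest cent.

21.47

D_1 = 0.63990
D_2 = 0.75828
D_3 = 0.89856
Terminal value at year 3: TV = D_3×(1+g_2)/(r−g_2) = 0.95068/0.037 = 25.69406
P_0 = D_1/(1+r)^1 + D_2/(1+r)^2 + D_3/(1+r)^3 + TV/(1+r)^3
    = 0.58438 + 0.63242 + 0.68439 + 19.56998 = 21.47117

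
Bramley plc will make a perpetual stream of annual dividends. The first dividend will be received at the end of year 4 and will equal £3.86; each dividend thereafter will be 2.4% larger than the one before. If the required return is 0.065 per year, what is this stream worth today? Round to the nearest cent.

Value at end of year 3: C₁ / (r − g) = £3.86 / (0.065 − 0.024) = £94.1463
Discount to today: PV = £94.1463 / (1 + 0.065)^3 = £94.1463 / 1.207950 = £77.94

£77.94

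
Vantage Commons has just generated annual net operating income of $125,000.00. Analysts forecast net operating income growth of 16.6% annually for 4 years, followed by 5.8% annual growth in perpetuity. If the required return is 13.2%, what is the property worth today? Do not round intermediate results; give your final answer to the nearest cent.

D_1 = 145750.00000
D_2 = 169944.50000
D_3 = 198155.28700
D_4 = 231049.06464
Terminal value at year 4: TV = D_4×(1+g_2)/(r−g_2) = 244449.91039/0.074 = 3303377.16745
P_0 = D_1/(1+r)^1 + D_2/(1+r)^2 + D_3/(1+r)^3 + D_4/(1+r)^4 + TV/(1+r)^4
    = 128754.41696 + 132621.59910 + 136604.93334 + 140707.90837 + 2011742.79811 = 2550431.65588

$2550431.66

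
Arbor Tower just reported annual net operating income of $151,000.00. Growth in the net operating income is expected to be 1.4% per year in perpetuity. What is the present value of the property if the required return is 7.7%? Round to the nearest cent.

$2430380.95

D₁ = D₀ × (1 + g) = $151,000.00 × 1.014 = $153,114.0000
Growing perpetuity: P = D₁ / (r − g) = $153,114.0000 / (0.077 − 0.014) = $2,430,380.95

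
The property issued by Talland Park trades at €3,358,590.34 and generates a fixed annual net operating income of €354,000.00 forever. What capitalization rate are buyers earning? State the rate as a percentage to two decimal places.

P = C/r ⇒ r = C/P = €354,000.00/€3,358,590.34 = 0.105401

10.54%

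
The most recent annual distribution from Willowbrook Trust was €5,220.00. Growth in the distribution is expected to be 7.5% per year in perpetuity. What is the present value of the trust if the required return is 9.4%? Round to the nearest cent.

D₁ = D₀ × (1 + g) = €5,220.00 × 1.075 = €5,611.5000
Growing perpetuity: P = D₁ / (r − g) = €5,611.5000 / (0.094 − 0.075) = €295,342.11

€295342.11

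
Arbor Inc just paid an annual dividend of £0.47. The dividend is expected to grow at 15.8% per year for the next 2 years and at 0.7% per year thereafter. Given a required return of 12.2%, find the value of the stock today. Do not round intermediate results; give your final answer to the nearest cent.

D_1 = 0.54426
D_2 = 0.63025
Terminal value at year 2: TV = D_2×(1+g_2)/(r−g_2) = 0.63466/0.115 = 5.51882
P_0 = D_1/(1+r)^1 + D_2/(1+r)^2 + TV/(1+r)^2
    = 0.48508 + 0.50064 + 4.38390 = 5.36963

£5.37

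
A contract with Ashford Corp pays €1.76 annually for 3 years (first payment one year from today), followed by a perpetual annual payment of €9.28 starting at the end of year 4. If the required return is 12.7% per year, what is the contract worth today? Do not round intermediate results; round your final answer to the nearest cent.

PV of 3-year annuity: €1.76 × [1 − (1+0.127)^−3] / 0.127 = 4.17689
Perpetuity value at year 3: €9.28 / 0.127 = 73.07087
PV of perpetuity: 73.07087 / (1+0.127)^3 = 51.04727
Total PV = 4.17689 + 51.04727 = 55.22416

€55.22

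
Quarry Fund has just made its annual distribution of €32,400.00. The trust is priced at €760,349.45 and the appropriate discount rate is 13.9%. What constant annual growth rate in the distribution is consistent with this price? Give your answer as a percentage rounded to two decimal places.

P = D₀(1+g)/(r−g) ⇒ P(r−g) = D₀(1+g) ⇒ g(P+D₀) = P·r − D₀
g = (P·r − D₀)/(P + D₀) = (€760,349.45×0.139 − €32,400.00) / (€760,349.45 + €32,400.00) = 0.092449

9.24%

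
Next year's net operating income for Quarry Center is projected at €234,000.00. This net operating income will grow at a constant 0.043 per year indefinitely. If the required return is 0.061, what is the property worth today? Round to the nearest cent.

Growing perpetuity: P = D₁ / (r − g) = €234,000.0000 / (0.061 − 0.043) = €13,000,000.00

€13000000.00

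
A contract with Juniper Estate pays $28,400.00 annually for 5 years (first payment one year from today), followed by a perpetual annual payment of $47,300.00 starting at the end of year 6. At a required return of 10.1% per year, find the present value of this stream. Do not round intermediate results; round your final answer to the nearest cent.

PV of 5-year annuity: $28,400.00 × [1 − (1+0.101)^−5] / 0.101 = 107383.87704
Perpetuity value at year 5: $47,300.00 / 0.101 = 468316.83168
PV of perpetuity: 468316.83168 / (1+0.101)^5 = 289469.74070
Total PV = 107383.87704 + 289469.74070 = 396853.61774

$396853.62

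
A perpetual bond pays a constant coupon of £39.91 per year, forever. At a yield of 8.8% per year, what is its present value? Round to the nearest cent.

£453.52

Level perpetuity: PV = C / r = £39.91 / 0.088 = £453.52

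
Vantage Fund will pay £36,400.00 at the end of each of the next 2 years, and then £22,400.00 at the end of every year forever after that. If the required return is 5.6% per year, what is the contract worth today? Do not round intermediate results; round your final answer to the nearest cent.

£425812.10

PV of 2-year annuity: £36,400.00 × [1 − (1+0.056)^−2] / 0.056 = 67111.45546
Perpetuity value at year 2: £22,400.00 / 0.056 = 400000.00000
PV of perpetuity: 400000.00000 / (1+0.056)^2 = 358700.64279
Total PV = 67111.45546 + 358700.64279 = 425812.09826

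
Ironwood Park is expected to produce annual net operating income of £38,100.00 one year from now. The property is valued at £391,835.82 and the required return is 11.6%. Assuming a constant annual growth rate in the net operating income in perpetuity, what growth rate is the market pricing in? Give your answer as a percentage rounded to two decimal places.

P = D₁/(r−g) ⇒ g = r − D₁/P = 0.116 − £38,100.00/£391,835.82 = 0.018765

1.88%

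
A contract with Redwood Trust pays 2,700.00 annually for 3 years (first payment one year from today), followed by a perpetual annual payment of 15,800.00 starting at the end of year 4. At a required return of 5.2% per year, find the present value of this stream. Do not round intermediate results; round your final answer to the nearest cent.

268304.88

PV of 3-year annuity: 2,700.00 × [1 − (1+0.052)^−3] / 0.052 = 7325.30101
Perpetuity value at year 3: 15,800.00 / 0.052 = 303846.15385
PV of perpetuity: 303846.15385 / (1+0.052)^3 = 260979.57759
Total PV = 7325.30101 + 260979.57759 = 268304.87860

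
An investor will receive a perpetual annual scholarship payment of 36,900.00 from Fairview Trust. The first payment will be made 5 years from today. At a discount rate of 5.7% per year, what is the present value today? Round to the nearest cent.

Value at end of year 4: C / r = 36,900.00 / 0.057 = 647,368.4211
Discount to today: PV = 647,368.4211 / (1 + 0.057)^4 = 647,368.4211 / 1.248245 = 518,622.75

518622.75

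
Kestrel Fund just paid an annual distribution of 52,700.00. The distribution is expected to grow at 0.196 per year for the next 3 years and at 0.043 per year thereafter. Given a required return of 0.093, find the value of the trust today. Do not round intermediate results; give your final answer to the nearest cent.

D_1 = 63029.20000
D_2 = 75382.92320
D_3 = 90157.97615
Terminal value at year 3: TV = D_3×(1+g_2)/(r−g_2) = 94034.76912/0.05 = 1880695.38243
P_0 = D_1/(1+r)^1 + D_2/(1+r)^2 + D_3/(1+r)^3 + TV/(1+r)^3
    = 57666.23971 + 63100.47822 + 69046.81788 + 1440316.62104 = 1630130.15684

1630130.16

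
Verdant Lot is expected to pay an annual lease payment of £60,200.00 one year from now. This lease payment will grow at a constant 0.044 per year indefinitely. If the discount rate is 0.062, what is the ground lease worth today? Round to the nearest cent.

Growing perpetuity: P = D₁ / (r − g) = £60,200.0000 / (0.062 − 0.044) = £3,344,444.44

£3344444.44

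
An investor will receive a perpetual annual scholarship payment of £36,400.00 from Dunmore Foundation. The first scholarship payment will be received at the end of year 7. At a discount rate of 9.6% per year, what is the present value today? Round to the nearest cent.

Value at end of year 6: C / r = £36,400.00 / 0.096 = £379,166.6667
Discount to today: PV = £379,166.6667 / (1 + 0.096)^6 = £379,166.6667 / 1.733258 = £218,759.45

£218759.45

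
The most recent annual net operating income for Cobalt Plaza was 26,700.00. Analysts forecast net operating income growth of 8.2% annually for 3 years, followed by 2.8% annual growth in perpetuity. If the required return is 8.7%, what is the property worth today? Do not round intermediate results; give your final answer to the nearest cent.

D_1 = 28889.40000
D_2 = 31258.33080
D_3 = 33821.51393
Terminal value at year 3: TV = D_3×(1+g_2)/(r−g_2) = 34768.51632/0.059 = 589296.88670
P_0 = D_1/(1+r)^1 + D_2/(1+r)^2 + D_3/(1+r)^3 + TV/(1+r)^3
    = 26577.18491 + 26454.93475 + 26333.24692 + 458823.35311 = 538188.71969

538188.72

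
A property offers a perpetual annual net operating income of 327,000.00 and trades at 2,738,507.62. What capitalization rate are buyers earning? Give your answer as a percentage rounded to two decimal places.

P = C/r ⇒ r = C/P = 327,000.00/2,738,507.62 = 0.119408

11.94%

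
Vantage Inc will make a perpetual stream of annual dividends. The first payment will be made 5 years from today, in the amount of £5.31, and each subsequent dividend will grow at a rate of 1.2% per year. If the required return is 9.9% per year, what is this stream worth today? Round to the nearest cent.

Value at end of year 4: C₁ / (r − g) = £5.31 / (0.099 − 0.012) = £61.0345
Discount to today: PV = £61.0345 / (1 + 0.099)^4 = £61.0345 / 1.458783 = £41.84

£41.84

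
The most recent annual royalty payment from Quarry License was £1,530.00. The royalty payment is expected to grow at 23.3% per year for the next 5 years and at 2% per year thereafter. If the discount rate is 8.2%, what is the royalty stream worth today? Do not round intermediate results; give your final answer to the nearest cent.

D_1 = 1886.49000
D_2 = 2326.04217
D_3 = 2868.01000
D_4 = 3536.25632
D_5 = 4360.20405
Terminal value at year 5: TV = D_5×(1+g_2)/(r−g_2) = 4447.40813/0.062 = 71732.38918
P_0 = D_1/(1+r)^1 + D_2/(1+r)^2 + D_3/(1+r)^3 + D_4/(1+r)^4 + D_5/(1+r)^5 + TV/(1+r)^5
    = 1743.52126 + 1986.84077 + 2264.11707 + 2580.08904 + 2940.15692 + 48370.32353 = 59885.04858

£59885.05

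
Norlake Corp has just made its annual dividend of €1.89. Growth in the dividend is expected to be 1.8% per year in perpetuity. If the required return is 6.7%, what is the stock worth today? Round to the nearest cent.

D₁ = D₀ × (1 + g) = €1.89 × 1.018 = €1.9240
Growing perpetuity: P = D₁ / (r − g) = €1.9240 / (0.067 − 0.018) = €39.27

€39.27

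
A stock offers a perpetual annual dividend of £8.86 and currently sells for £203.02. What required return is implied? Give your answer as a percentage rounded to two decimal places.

4.36%

P = C/r ⇒ r = C/P = £8.86/£203.02 = 0.043641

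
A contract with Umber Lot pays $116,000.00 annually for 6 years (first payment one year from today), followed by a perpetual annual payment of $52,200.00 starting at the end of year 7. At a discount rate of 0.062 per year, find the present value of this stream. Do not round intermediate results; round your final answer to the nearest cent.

PV of 6-year annuity: $116,000.00 × [1 − (1+0.062)^−6] / 0.062 = 566842.80540
Perpetuity value at year 6: $52,200.00 / 0.062 = 841935.48387
PV of perpetuity: 841935.48387 / (1+0.062)^6 = 586856.22144
Total PV = 566842.80540 + 586856.22144 = 1153699.02684

$1153699.03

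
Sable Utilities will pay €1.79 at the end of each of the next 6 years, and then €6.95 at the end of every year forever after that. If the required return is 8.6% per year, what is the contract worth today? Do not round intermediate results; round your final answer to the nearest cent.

€57.39

PV of 6-year annuity: €1.79 × [1 − (1+0.086)^−6] / 0.086 = 8.12647
Perpetuity value at year 6: €6.95 / 0.086 = 80.81395
PV of perpetuity: 80.81395 / (1+0.086)^6 = 49.26147
Total PV = 8.12647 + 49.26147 = 57.38794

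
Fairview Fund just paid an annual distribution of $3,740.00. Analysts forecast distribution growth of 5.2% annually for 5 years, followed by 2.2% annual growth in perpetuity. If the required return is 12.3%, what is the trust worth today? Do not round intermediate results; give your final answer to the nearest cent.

$42739.49

D_1 = 3934.48000
D_2 = 4139.07296
D_3 = 4354.30475
D_4 = 4580.72860
D_5 = 4818.92649
Terminal value at year 5: TV = D_5×(1+g_2)/(r−g_2) = 4924.94287/0.101 = 48761.81061
P_0 = D_1/(1+r)^1 + D_2/(1+r)^2 + D_3/(1+r)^3 + D_4/(1+r)^4 + D_5/(1+r)^5 + TV/(1+r)^5
    = 3503.54408 + 3282.03773 + 3074.53579 + 2880.15285 + 2698.05948 + 27301.15634 = 42739.48627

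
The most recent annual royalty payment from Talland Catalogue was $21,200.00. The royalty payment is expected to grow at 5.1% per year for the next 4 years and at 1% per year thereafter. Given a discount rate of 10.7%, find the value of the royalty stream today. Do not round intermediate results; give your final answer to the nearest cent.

D_1 = 22281.20000
D_2 = 23417.54120
D_3 = 24611.83580
D_4 = 25867.03943
Terminal value at year 4: TV = D_4×(1+g_2)/(r−g_2) = 26125.70982/0.097 = 269337.21465
P_0 = D_1/(1+r)^1 + D_2/(1+r)^2 + D_3/(1+r)^3 + D_4/(1+r)^4 + TV/(1+r)^4
    = 20127.55194 + 19109.35600 + 18142.66771 + 17224.88145 + 179351.85838 = 253956.31548

$253956.32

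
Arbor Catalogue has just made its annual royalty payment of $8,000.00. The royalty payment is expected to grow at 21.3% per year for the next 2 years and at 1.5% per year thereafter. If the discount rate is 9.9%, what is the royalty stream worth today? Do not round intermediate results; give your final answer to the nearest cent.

D_1 = 9704.00000
D_2 = 11770.95200
Terminal value at year 2: TV = D_2×(1+g_2)/(r−g_2) = 11947.51628/0.084 = 142232.33667
P_0 = D_1/(1+r)^1 + D_2/(1+r)^2 + TV/(1+r)^2
    = 8829.84531 + 9745.77103 + 117761.39999 = 136337.01634

$136337.02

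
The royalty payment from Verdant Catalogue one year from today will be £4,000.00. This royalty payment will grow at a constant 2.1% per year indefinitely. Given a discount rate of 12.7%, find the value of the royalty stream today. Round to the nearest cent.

Growing perpetuity: P = D₁ / (r − g) = £4,000.0000 / (0.127 − 0.021) = £37,735.85

£37735.85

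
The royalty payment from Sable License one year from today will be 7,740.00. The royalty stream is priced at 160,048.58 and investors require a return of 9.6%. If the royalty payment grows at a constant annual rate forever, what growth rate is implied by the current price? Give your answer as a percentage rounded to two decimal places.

4.76%

P = D₁/(r−g) ⇒ g = r − D₁/P = 0.096 − 7,740.00/160,048.58 = 0.047640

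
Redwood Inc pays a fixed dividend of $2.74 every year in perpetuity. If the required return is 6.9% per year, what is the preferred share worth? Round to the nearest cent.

$39.71

Level perpetuity: PV = C / r = $2.74 / 0.069 = $39.71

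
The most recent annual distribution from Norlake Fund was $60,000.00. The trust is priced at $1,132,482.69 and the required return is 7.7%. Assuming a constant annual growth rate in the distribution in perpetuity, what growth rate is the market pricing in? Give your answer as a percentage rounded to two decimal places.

2.28%

P = D₀(1+g)/(r−g) ⇒ P(r−g) = D₀(1+g) ⇒ g(P+D₀) = P·r − D₀
g = (P·r − D₀)/(P + D₀) = ($1,132,482.69×0.077 − $60,000.00) / ($1,132,482.69 + $60,000.00) = 0.022811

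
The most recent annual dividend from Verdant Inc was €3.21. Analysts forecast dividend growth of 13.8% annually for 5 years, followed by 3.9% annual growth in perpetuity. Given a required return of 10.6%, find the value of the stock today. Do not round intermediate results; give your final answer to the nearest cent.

€74.91

D_1 = 3.65298
D_2 = 4.15709
D_3 = 4.73077
D_4 = 5.38362
D_5 = 6.12656
Terminal value at year 5: TV = D_5×(1+g_2)/(r−g_2) = 6.36549/0.067 = 95.00732
P_0 = D_1/(1+r)^1 + D_2/(1+r)^2 + D_3/(1+r)^3 + D_4/(1+r)^4 + D_5/(1+r)^5 + TV/(1+r)^5
    = 3.30288 + 3.39844 + 3.49676 + 3.59794 + 3.70204 + 57.40919 = 74.90725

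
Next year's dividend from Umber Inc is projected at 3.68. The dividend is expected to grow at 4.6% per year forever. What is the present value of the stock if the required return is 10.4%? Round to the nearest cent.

63.45

Growing perpetuity: P = D₁ / (r − g) = 3.6800 / (0.104 − 0.046) = 63.45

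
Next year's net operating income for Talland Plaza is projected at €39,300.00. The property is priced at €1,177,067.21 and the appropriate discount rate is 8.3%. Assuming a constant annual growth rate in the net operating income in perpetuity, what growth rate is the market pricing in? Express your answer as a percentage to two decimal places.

4.96%

P = D₁/(r−g) ⇒ g = r − D₁/P = 0.083 − €39,300.00/€1,177,067.21 = 0.049612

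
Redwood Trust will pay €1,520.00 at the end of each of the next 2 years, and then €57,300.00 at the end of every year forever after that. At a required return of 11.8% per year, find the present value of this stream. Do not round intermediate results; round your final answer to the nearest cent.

PV of 2-year annuity: €1,520.00 × [1 − (1+0.118)^−2] / 0.118 = 2575.64460
Perpetuity value at year 2: €57,300.00 / 0.118 = 485593.22034
PV of perpetuity: 485593.22034 / (1+0.118)^2 = 388498.19696
Total PV = 2575.64460 + 388498.19696 = 391073.84156

€391073.84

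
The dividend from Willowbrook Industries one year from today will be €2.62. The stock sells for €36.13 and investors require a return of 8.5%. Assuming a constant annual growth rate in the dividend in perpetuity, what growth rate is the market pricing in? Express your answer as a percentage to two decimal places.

1.25%

P = D₁/(r−g) ⇒ g = r − D₁/P = 0.085 − €2.62/€36.13 = 0.012484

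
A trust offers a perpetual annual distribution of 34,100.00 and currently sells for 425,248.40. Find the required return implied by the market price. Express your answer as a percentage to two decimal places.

8.02%

P = C/r ⇒ r = C/P = 34,100.00/425,248.40 = 0.080188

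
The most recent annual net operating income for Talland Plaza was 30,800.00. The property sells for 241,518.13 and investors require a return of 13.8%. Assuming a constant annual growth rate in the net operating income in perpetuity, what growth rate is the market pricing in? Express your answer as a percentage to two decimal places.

P = D₀(1+g)/(r−g) ⇒ P(r−g) = D₀(1+g) ⇒ g(P+D₀) = P·r − D₀
g = (P·r − D₀)/(P + D₀) = (241,518.13×0.138 − 30,800.00) / (241,518.13 + 30,800.00) = 0.009289

0.93%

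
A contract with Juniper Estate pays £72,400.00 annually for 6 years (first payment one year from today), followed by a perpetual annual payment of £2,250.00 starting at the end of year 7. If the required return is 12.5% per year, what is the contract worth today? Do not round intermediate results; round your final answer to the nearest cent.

£302376.77

PV of 6-year annuity: £72,400.00 × [1 − (1+0.125)^−6] / 0.125 = 293497.90927
Perpetuity value at year 6: £2,250.00 / 0.125 = 18000.00000
PV of perpetuity: 18000.00000 / (1+0.125)^6 = 8878.86332
Total PV = 293497.90927 + 8878.86332 = 302376.77259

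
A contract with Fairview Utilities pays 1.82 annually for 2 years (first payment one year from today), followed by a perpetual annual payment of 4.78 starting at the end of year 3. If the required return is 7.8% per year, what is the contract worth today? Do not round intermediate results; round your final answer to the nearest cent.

PV of 2-year annuity: 1.82 × [1 − (1+0.078)^−2] / 0.078 = 3.25446
Perpetuity value at year 2: 4.78 / 0.078 = 61.28205
PV of perpetuity: 61.28205 / (1+0.078)^2 = 52.73461
Total PV = 3.25446 + 52.73461 = 55.98908

55.99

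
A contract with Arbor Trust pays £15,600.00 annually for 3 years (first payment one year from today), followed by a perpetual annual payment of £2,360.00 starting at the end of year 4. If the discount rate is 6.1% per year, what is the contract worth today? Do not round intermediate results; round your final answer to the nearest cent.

PV of 3-year annuity: £15,600.00 × [1 − (1+0.061)^−3] / 0.061 = 41621.95630
Perpetuity value at year 3: £2,360.00 / 0.061 = 38688.52459
PV of perpetuity: 38688.52459 / (1+0.061)^3 = 32391.86966
Total PV = 41621.95630 + 32391.86966 = 74013.82597

£74013.83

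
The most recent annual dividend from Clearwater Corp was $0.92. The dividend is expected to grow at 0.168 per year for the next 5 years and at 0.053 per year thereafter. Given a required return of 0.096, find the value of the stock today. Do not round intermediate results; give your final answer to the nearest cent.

$36.56

D_1 = 1.07456
D_2 = 1.25509
D_3 = 1.46594
D_4 = 1.71222
D_5 = 1.99987
Terminal value at year 5: TV = D_5×(1+g_2)/(r−g_2) = 2.10586/0.043 = 48.97359
P_0 = D_1/(1+r)^1 + D_2/(1+r)^2 + D_3/(1+r)^3 + D_4/(1+r)^4 + D_5/(1+r)^5 + TV/(1+r)^5
    = 0.98044 + 1.04485 + 1.11349 + 1.18663 + 1.26459 + 30.96772 = 36.55771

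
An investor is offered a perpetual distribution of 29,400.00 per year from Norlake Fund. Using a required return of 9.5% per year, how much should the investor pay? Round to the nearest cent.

309473.68

Level perpetuity: PV = C / r = 29,400.00 / 0.095 = 309,473.68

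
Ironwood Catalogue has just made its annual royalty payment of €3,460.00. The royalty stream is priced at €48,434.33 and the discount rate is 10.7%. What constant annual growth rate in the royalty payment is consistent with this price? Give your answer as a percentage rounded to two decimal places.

P = D₀(1+g)/(r−g) ⇒ P(r−g) = D₀(1+g) ⇒ g(P+D₀) = P·r − D₀
g = (P·r − D₀)/(P + D₀) = (€48,434.33×0.107 − €3,460.00) / (€48,434.33 + €3,460.00) = 0.033192

3.32%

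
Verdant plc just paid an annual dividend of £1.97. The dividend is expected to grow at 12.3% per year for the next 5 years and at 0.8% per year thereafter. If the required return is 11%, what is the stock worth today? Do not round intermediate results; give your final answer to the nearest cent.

D_1 = 2.21231
D_2 = 2.48442
D_3 = 2.79001
D_4 = 3.13318
D_5 = 3.51856
Terminal value at year 5: TV = D_5×(1+g_2)/(r−g_2) = 3.54671/0.102 = 34.77166
P_0 = D_1/(1+r)^1 + D_2/(1+r)^2 + D_3/(1+r)^3 + D_4/(1+r)^4 + D_5/(1+r)^5 + TV/(1+r)^5
    = 1.99307 + 2.01641 + 2.04003 + 2.06392 + 2.08809 + 20.63529 = 30.83682

£30.84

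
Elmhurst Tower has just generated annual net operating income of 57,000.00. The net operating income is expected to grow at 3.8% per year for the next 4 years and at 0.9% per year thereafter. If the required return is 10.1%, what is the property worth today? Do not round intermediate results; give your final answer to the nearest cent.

D_1 = 59166.00000
D_2 = 61414.30800
D_3 = 63748.05170
D_4 = 66170.47767
Terminal value at year 4: TV = D_4×(1+g_2)/(r−g_2) = 66766.01197/0.092 = 725717.52139
P_0 = D_1/(1+r)^1 + D_2/(1+r)^2 + D_3/(1+r)^3 + D_4/(1+r)^4 + TV/(1+r)^4
    = 53738.41962 + 50663.46918 + 47764.46958 + 45031.35279 + 493876.46702 = 691074.17818

691074.18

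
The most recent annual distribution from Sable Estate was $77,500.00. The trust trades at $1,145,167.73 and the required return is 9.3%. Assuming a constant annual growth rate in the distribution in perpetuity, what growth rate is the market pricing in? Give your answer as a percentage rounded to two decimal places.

P = D₀(1+g)/(r−g) ⇒ P(r−g) = D₀(1+g) ⇒ g(P+D₀) = P·r − D₀
g = (P·r − D₀)/(P + D₀) = ($1,145,167.73×0.093 − $77,500.00) / ($1,145,167.73 + $77,500.00) = 0.023719

2.37%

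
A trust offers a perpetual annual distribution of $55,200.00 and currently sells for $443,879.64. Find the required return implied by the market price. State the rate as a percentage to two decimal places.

P = C/r ⇒ r = C/P = $55,200.00/$443,879.64 = 0.124358

12.44%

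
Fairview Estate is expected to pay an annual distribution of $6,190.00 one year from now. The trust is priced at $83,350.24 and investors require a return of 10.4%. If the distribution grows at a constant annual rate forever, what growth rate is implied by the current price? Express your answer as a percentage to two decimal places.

P = D₁/(r−g) ⇒ g = r − D₁/P = 0.104 − $6,190.00/$83,350.24 = 0.029735

2.97%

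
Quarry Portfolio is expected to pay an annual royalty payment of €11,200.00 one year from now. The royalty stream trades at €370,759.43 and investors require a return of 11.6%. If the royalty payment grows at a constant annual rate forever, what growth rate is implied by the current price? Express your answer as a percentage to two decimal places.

P = D₁/(r−g) ⇒ g = r − D₁/P = 0.116 − €11,200.00/€370,759.43 = 0.085792

8.58%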